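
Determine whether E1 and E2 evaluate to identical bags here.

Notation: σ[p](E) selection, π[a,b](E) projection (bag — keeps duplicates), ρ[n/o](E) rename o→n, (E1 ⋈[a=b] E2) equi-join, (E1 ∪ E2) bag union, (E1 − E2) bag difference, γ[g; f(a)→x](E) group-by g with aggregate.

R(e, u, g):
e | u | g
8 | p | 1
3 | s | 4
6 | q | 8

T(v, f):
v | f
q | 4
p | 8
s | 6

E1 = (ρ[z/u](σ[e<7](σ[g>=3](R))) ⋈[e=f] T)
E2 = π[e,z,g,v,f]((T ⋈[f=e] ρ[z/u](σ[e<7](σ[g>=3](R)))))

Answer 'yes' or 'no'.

E1 subexpression sizes:
  R → 3
  σ[g>=3](R) → 2
  σ[e<7](σ[g>=3](R)) → 2
  ρ[z/u](σ[e<7](σ[g>=3](R))) → 2
  T → 3
  (ρ[z/u](σ[e<7](σ[g>=3](R))) ⋈[e=f] T) → 1
E2 subexpression sizes:
  T → 3
  R → 3
  σ[g>=3](R) → 2
  σ[e<7](σ[g>=3](R)) → 2
  ρ[z/u](σ[e<7](σ[g>=3](R))) → 2
  (T ⋈[f=e] ρ[z/u](σ[e<7](σ[g>=3](R)))) → 1
  π[e,z,g,v,f]((T ⋈[f=e] ρ[z/u](σ[e<7](σ[g>=3](R))))) → 1

E1 and E2 produce the same multiset:
e | z | g | v | f
6 | q | 8 | s | 6

yes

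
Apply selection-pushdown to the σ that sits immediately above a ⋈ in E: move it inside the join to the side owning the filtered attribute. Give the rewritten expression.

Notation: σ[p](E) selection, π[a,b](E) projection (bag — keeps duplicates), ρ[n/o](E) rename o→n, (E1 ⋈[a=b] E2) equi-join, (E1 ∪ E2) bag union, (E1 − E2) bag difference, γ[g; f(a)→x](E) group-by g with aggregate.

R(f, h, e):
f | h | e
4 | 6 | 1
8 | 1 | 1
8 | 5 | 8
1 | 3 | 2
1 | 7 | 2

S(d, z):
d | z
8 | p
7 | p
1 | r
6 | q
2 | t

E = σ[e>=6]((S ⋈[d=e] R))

σ filters on e, owned by the right side.
E' = (S ⋈[d=e] σ[e>=6](R))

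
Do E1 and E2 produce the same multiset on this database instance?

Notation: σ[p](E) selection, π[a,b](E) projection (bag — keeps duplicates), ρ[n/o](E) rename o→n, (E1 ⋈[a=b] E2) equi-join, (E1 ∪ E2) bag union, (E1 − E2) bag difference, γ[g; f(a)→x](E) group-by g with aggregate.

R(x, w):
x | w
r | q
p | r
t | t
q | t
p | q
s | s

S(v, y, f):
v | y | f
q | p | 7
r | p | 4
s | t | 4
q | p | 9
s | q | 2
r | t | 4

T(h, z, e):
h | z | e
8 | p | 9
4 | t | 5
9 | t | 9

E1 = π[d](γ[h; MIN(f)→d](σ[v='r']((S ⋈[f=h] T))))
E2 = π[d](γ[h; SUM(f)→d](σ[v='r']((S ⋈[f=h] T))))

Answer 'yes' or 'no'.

E1 subexpression sizes:
  S → 6
  T → 3
  (S ⋈[f=h] T) → 4
  σ[v='r']((S ⋈[f=h] T)) → 2
  γ[h; MIN(f)→d](σ[v='r']((S ⋈[f=h] T))) → 1
  π[d](γ[h; MIN(f)→d](σ[v='r']((S ⋈[f=h] T)))) → 1
E2 subexpression sizes:
  S → 6
  T → 3
  (S ⋈[f=h] T) → 4
  σ[v='r']((S ⋈[f=h] T)) → 2
  γ[h; SUM(f)→d](σ[v='r']((S ⋈[f=h] T))) → 1
  π[d](γ[h; SUM(f)→d](σ[v='r']((S ⋈[f=h] T)))) → 1

E1 result:
d
4
E2 result:
d
8
Witness: (8,) appears 0× in E1 but 1× in E2.

no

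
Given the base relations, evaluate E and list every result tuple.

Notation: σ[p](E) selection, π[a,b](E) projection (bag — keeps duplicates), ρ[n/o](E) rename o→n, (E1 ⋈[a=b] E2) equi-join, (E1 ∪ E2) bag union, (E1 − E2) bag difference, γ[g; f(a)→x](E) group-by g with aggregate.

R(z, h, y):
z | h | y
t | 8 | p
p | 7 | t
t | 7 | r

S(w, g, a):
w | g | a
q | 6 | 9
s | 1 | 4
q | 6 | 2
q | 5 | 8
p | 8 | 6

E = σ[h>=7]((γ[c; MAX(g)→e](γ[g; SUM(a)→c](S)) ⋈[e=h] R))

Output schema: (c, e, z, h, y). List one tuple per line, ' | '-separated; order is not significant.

Per-node cardinality:
  S → 5
  γ[g; SUM(a)→c](S) → 4
  γ[c; MAX(g)→e](γ[g; SUM(a)→c](S)) → 4
  R → 3
  (γ[c; MAX(g)→e](γ[g; SUM(a)→c](S)) ⋈[e=h] R) → 1
  σ[h>=7]((γ[c; MAX(g)→e](γ[g; SUM(a)→c](S)) ⋈[e=h] R)) → 1

== RESULT ==
c | e | z | h | y
6 | 8 | t | 8 | p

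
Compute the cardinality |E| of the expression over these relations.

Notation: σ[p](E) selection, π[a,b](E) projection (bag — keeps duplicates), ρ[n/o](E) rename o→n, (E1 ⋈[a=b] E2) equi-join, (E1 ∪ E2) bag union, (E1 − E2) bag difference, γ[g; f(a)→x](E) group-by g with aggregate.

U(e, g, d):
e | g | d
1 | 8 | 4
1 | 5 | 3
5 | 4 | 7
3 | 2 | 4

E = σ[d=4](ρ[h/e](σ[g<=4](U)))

Per-node cardinality:
  U → 4
  σ[g<=4](U) → 2
  ρ[h/e](σ[g<=4](U)) → 2
  σ[d=4](ρ[h/e](σ[g<=4](U))) → 1

|E| = 1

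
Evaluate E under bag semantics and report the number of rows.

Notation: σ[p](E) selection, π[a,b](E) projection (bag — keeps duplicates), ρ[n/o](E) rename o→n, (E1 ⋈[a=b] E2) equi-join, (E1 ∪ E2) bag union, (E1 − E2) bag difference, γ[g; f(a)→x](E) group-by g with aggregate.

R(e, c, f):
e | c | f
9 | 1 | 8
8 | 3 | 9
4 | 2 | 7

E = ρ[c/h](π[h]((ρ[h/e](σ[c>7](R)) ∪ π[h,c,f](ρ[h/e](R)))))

Stepwise |·|:
  R → 3
  σ[c>7](R) → 0
  ρ[h/e](σ[c>7](R)) → 0
  R → 3
  ρ[h/e](R) → 3
  π[h,c,f](ρ[h/e](R)) → 3
  (ρ[h/e](σ[c>7](R)) ∪ π[h,c,f](ρ[h/e](R))) → 3
  π[h]((ρ[h/e](σ[c>7](R)) ∪ π[h,c,f](ρ[h/e](R)))) → 3
  ρ[c/h](π[h]((ρ[h/e](σ[c>7](R)) ∪ π[h,c,f](ρ[h/e](R))))) → 3

|E| = 3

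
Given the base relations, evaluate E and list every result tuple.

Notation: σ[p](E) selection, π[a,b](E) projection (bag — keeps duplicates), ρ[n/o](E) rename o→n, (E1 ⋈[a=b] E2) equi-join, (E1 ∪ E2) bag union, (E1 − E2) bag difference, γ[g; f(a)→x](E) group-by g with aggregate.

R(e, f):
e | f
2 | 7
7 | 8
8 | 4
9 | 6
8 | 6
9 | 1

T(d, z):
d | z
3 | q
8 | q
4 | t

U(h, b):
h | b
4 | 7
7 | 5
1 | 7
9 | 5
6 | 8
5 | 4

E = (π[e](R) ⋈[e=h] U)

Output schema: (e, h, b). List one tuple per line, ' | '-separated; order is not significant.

Stepwise |·|:
  R → 6
  π[e](R) → 6
  U → 6
  (π[e](R) ⋈[e=h] U) → 3

== RESULT ==
e | h | b
7 | 7 | 5
9 | 9 | 5
9 | 9 | 5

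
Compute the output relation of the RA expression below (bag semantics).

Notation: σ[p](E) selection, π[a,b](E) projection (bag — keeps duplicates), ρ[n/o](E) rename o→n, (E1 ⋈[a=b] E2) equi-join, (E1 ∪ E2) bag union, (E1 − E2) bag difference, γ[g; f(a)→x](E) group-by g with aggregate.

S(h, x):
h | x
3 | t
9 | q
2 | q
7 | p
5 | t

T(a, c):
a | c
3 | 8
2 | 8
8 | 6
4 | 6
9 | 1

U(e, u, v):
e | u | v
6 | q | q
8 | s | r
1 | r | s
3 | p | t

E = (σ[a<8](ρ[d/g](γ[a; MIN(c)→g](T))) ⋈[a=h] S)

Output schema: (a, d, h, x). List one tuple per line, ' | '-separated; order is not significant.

Subexpression sizes:
  T → 5
  γ[a; MIN(c)→g](T) → 5
  ρ[d/g](γ[a; MIN(c)→g](T)) → 5
  σ[a<8](ρ[d/g](γ[a; MIN(c)→g](T))) → 3
  S → 5
  (σ[a<8](ρ[d/g](γ[a; MIN(c)→g](T))) ⋈[a=h] S) → 2

== RESULT ==
a | d | h | x
2 | 8 | 2 | q
3 | 8 | 3 | t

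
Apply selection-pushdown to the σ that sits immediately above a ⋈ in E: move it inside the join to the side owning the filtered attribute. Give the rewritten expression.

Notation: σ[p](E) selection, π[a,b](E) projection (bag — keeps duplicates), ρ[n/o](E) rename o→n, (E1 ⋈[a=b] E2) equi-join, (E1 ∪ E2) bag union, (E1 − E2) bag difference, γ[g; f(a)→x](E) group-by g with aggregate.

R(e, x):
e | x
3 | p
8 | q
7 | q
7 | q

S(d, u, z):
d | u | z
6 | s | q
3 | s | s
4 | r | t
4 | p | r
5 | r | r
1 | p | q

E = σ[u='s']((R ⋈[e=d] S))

σ filters on u, owned by the right side.
E' = (R ⋈[e=d] σ[u='s'](S))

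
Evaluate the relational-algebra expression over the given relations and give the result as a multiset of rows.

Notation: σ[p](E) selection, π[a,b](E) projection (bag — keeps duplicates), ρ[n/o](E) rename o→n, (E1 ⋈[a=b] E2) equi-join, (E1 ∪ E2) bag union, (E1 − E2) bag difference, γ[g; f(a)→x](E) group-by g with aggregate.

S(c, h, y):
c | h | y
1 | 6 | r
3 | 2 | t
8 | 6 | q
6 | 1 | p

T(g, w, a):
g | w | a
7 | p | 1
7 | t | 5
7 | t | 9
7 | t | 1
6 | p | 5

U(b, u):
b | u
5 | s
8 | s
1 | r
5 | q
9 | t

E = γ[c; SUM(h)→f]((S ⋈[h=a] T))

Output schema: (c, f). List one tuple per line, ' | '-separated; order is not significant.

Row counts bottom-up:
  S → 4
  T → 5
  (S ⋈[h=a] T) → 2
  γ[c; SUM(h)→f]((S ⋈[h=a] T)) → 1

== RESULT ==
c | f
6 | 2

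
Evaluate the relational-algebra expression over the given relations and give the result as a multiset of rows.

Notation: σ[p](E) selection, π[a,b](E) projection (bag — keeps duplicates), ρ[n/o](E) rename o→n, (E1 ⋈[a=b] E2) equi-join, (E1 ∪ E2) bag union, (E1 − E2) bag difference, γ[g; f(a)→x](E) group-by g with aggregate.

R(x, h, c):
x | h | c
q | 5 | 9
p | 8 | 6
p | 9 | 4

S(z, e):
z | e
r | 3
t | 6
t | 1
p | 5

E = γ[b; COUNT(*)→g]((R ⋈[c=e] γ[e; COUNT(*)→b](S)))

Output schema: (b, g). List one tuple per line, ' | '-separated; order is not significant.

Subexpression sizes:
  R → 3
  S → 4
  γ[e; COUNT(*)→b](S) → 4
  (R ⋈[c=e] γ[e; COUNT(*)→b](S)) → 1
  γ[b; COUNT(*)→g]((R ⋈[c=e] γ[e; COUNT(*)→b](S))) → 1

== RESULT ==
b | g
1 | 1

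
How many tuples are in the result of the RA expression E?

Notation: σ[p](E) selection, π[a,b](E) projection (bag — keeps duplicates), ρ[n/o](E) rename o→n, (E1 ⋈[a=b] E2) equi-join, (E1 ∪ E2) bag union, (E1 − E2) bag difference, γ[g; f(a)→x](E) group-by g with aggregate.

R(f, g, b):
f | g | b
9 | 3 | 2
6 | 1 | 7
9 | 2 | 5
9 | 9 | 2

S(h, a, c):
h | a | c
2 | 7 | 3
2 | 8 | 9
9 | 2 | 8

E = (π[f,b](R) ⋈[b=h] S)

Stepwise |·|:
  R → 4
  π[f,b](R) → 4
  S → 3
  (π[f,b](R) ⋈[b=h] S) → 4

|E| = 4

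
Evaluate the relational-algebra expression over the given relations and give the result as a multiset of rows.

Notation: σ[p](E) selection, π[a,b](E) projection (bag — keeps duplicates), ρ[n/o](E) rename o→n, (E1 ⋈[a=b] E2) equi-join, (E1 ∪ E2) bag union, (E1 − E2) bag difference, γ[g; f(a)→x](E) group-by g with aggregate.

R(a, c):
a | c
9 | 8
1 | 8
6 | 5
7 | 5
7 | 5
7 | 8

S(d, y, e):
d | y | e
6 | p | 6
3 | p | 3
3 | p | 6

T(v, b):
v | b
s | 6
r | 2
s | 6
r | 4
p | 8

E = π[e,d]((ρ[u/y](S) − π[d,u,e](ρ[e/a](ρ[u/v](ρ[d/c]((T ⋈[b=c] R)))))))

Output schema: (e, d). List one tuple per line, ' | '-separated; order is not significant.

Per-node cardinality:
  S → 3
  ρ[u/y](S) → 3
  T → 5
  R → 6
  (T ⋈[b=c] R) → 3
  ρ[d/c]((T ⋈[b=c] R)) → 3
  ρ[u/v](ρ[d/c]((T ⋈[b=c] R))) → 3
  ρ[e/a](ρ[u/v](ρ[d/c]((T ⋈[b=c] R)))) → 3
  π[d,u,e](ρ[e/a](ρ[u/v](ρ[d/c]((T ⋈[b=c] R))))) → 3
  (ρ[u/y](S) − π[d,u,e](ρ[e/a](ρ[u/v](ρ[d/c]((T ⋈[b=c] R)))))) → 3
  π[e,d]((ρ[u/y](S) − π[d,u,e](ρ[e/a](ρ[u/v](ρ[d/c]((T ⋈[b=c] R))))))) → 3

== RESULT ==
e | d
3 | 3
6 | 3
6 | 6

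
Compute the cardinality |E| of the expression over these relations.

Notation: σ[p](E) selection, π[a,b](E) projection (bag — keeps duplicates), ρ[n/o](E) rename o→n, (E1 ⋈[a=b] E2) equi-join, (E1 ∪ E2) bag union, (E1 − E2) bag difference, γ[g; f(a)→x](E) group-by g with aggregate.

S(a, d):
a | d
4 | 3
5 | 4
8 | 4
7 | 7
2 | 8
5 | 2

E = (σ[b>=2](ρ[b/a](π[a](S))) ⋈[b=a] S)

Subexpression sizes:
  S → 6
  π[a](S) → 6
  ρ[b/a](π[a](S)) → 6
  σ[b>=2](ρ[b/a](π[a](S))) → 6
  S → 6
  (σ[b>=2](ρ[b/a](π[a](S))) ⋈[b=a] S) → 8

|E| = 8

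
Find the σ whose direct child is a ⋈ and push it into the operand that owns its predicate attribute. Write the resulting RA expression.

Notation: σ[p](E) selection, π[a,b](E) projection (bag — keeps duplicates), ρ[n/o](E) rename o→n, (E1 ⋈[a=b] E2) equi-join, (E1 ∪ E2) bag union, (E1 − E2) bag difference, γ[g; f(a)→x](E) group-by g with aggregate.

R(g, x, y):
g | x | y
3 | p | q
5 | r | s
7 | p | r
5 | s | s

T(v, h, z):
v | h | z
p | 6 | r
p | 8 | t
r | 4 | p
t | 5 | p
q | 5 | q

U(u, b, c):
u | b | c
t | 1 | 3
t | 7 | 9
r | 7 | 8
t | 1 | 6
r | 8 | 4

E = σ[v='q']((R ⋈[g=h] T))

σ filters on v, owned by the right side.
E' = (R ⋈[g=h] σ[v='q'](T))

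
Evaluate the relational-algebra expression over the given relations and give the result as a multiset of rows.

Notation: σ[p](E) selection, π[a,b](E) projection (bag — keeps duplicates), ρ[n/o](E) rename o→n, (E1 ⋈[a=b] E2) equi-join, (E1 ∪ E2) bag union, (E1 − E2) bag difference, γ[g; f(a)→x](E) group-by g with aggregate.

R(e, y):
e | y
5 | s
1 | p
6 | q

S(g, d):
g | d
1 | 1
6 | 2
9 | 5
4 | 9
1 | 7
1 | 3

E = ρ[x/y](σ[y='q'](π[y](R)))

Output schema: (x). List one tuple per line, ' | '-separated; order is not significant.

Row counts bottom-up:
  R → 3
  π[y](R) → 3
  σ[y='q'](π[y](R)) → 1
  ρ[x/y](σ[y='q'](π[y](R))) → 1

== RESULT ==
x
q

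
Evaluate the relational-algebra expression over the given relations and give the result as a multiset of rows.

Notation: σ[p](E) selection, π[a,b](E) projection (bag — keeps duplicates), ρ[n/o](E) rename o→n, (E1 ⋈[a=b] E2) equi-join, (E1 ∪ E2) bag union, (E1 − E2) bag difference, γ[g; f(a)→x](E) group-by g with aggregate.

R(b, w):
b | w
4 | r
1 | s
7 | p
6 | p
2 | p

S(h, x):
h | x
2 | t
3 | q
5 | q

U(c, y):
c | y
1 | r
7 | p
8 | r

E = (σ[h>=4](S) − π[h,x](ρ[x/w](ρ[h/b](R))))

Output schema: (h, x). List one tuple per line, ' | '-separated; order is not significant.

Stepwise |·|:
  S → 3
  σ[h>=4](S) → 1
  R → 5
  ρ[h/b](R) → 5
  ρ[x/w](ρ[h/b](R)) → 5
  π[h,x](ρ[x/w](ρ[h/b](R))) → 5
  (σ[h>=4](S) − π[h,x](ρ[x/w](ρ[h/b](R)))) → 1

== RESULT ==
h | x
5 | q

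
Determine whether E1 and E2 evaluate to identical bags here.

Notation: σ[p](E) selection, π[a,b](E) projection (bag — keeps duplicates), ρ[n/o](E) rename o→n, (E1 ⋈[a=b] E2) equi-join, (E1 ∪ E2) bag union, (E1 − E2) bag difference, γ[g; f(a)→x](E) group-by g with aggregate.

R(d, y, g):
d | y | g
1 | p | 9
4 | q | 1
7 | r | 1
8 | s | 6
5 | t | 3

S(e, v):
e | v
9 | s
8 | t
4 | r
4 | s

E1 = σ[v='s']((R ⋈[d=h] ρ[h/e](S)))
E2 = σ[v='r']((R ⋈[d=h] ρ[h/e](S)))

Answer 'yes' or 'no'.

E1 row counts bottom-up:
  R → 5
  S → 4
  ρ[h/e](S) → 4
  (R ⋈[d=h] ρ[h/e](S)) → 3
  σ[v='s']((R ⋈[d=h] ρ[h/e](S))) → 1
E2 row counts bottom-up:
  R → 5
  S → 4
  ρ[h/e](S) → 4
  (R ⋈[d=h] ρ[h/e](S)) → 3
  σ[v='r']((R ⋈[d=h] ρ[h/e](S))) → 1

E1 result:
d | y | g | h | v
4 | q | 1 | 4 | s
E2 result:
d | y | g | h | v
4 | q | 1 | 4 | r
Witness: (4, 'q', 1, 4, 's') appears 1× in E1 but 0× in E2.

no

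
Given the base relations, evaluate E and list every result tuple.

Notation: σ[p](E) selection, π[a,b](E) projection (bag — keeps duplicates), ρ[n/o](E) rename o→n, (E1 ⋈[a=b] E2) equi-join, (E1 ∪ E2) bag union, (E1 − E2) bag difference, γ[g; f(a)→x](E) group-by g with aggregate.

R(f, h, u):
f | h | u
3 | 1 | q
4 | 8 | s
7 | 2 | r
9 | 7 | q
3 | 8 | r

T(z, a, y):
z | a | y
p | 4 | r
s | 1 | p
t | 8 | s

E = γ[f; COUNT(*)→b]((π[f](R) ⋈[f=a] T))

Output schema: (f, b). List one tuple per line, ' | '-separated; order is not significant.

Row counts bottom-up:
  R → 5
  π[f](R) → 5
  T → 3
  (π[f](R) ⋈[f=a] T) → 1
  γ[f; COUNT(*)→b]((π[f](R) ⋈[f=a] T)) → 1

== RESULT ==
f | b
4 | 1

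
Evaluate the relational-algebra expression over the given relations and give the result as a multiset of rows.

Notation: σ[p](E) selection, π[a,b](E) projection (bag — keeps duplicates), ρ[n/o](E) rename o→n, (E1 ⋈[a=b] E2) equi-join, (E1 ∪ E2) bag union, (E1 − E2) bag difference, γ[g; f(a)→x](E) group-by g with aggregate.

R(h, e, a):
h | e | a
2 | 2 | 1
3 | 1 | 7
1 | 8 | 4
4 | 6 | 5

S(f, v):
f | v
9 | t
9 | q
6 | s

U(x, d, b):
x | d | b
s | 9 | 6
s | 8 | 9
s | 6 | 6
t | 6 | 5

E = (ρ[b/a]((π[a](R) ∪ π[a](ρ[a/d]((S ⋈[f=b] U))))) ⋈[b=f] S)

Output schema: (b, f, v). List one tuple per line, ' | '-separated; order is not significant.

Stepwise |·|:
  R → 4
  π[a](R) → 4
  S → 3
  U → 4
  (S ⋈[f=b] U) → 4
  ρ[a/d]((S ⋈[f=b] U)) → 4
  π[a](ρ[a/d]((S ⋈[f=b] U))) → 4
  (π[a](R) ∪ π[a](ρ[a/d]((S ⋈[f=b] U)))) → 8
  ρ[b/a]((π[a](R) ∪ π[a](ρ[a/d]((S ⋈[f=b] U))))) → 8
  S → 3
  (ρ[b/a]((π[a](R) ∪ π[a](ρ[a/d]((S ⋈[f=b] U))))) ⋈[b=f] S) → 3

== RESULT ==
b | f | v
6 | 6 | s
9 | 9 | q
9 | 9 | t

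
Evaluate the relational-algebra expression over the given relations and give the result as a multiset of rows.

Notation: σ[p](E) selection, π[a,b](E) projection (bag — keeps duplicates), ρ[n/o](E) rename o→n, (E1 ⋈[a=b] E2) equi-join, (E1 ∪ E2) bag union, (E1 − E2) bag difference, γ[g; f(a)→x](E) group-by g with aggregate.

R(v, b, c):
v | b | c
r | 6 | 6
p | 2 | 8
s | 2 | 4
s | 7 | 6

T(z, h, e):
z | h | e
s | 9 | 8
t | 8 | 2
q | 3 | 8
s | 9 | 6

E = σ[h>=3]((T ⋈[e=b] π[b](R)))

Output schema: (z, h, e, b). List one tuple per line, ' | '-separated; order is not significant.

Subexpression sizes:
  T → 4
  R → 4
  π[b](R) → 4
  (T ⋈[e=b] π[b](R)) → 3
  σ[h>=3]((T ⋈[e=b] π[b](R))) → 3

== RESULT ==
z | h | e | b
s | 9 | 6 | 6
t | 8 | 2 | 2
t | 8 | 2 | 2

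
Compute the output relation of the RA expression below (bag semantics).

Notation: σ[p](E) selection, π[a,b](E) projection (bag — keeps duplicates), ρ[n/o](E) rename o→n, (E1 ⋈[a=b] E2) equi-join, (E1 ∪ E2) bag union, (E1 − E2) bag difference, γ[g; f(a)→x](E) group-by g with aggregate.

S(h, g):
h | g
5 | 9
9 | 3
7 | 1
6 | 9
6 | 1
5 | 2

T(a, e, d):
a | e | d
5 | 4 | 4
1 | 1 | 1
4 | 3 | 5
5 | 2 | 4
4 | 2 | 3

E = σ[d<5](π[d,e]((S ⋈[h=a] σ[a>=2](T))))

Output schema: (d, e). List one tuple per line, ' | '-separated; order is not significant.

Subexpression sizes:
  S → 6
  T → 5
  σ[a>=2](T) → 4
  (S ⋈[h=a] σ[a>=2](T)) → 4
  π[d,e]((S ⋈[h=a] σ[a>=2](T))) → 4
  σ[d<5](π[d,e]((S ⋈[h=a] σ[a>=2](T)))) → 4

== RESULT ==
d | e
4 | 2
4 | 2
4 | 4
4 | 4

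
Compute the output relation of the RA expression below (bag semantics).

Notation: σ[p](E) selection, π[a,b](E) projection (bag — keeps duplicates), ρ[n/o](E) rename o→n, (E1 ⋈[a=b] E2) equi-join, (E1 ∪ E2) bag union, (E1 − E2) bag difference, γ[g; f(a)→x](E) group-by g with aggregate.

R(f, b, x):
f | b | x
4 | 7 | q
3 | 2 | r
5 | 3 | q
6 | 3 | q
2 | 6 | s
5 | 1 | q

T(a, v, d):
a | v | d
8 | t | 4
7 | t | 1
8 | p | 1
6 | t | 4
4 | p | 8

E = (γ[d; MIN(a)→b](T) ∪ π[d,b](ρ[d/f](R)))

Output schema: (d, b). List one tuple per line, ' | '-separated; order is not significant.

Per-node cardinality:
  T → 5
  γ[d; MIN(a)→b](T) → 3
  R → 6
  ρ[d/f](R) → 6
  π[d,b](ρ[d/f](R)) → 6
  (γ[d; MIN(a)→b](T) ∪ π[d,b](ρ[d/f](R))) → 9

== RESULT ==
d | b
1 | 7
2 | 6
3 | 2
4 | 6
4 | 7
5 | 1
5 | 3
6 | 3
8 | 4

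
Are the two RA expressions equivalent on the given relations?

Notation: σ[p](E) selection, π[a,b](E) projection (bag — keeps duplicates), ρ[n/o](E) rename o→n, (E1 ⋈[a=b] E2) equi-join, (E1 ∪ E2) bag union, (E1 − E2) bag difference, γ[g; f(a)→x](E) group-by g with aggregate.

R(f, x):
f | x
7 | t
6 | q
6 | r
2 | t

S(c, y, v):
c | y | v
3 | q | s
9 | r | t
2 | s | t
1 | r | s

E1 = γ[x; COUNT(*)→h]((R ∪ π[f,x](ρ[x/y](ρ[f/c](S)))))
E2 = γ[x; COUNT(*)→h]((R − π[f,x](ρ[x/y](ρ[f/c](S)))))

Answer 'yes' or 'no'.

E1 subexpression sizes:
  R → 4
  S → 4
  ρ[f/c](S) → 4
  ρ[x/y](ρ[f/c](S)) → 4
  π[f,x](ρ[x/y](ρ[f/c](S))) → 4
  (R ∪ π[f,x](ρ[x/y](ρ[f/c](S)))) → 8
  γ[x; COUNT(*)→h]((R ∪ π[f,x](ρ[x/y](ρ[f/c](S))))) → 4
E2 subexpression sizes:
  R → 4
  S → 4
  ρ[f/c](S) → 4
  ρ[x/y](ρ[f/c](S)) → 4
  π[f,x](ρ[x/y](ρ[f/c](S))) → 4
  (R − π[f,x](ρ[x/y](ρ[f/c](S)))) → 4
  γ[x; COUNT(*)→h]((R − π[f,x](ρ[x/y](ρ[f/c](S))))) → 3

E1 result:
x | h
q | 2
r | 3
s | 1
t | 2
E2 result:
x | h
q | 1
r | 1
t | 2
Witness: ('r', 1) appears 0× in E1 but 1× in E2.

no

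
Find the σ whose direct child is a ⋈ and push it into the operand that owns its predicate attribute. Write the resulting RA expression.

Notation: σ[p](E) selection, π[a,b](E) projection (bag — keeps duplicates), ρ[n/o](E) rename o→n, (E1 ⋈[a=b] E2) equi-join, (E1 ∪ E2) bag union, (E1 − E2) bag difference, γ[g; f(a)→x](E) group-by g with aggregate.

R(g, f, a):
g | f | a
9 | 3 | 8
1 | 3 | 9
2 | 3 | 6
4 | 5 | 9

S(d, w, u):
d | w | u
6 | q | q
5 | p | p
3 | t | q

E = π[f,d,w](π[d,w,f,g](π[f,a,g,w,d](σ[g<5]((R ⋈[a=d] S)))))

σ filters on g, owned by the left side.
E' = π[f,d,w](π[d,w,f,g](π[f,a,g,w,d]((σ[g<5](R) ⋈[a=d] S))))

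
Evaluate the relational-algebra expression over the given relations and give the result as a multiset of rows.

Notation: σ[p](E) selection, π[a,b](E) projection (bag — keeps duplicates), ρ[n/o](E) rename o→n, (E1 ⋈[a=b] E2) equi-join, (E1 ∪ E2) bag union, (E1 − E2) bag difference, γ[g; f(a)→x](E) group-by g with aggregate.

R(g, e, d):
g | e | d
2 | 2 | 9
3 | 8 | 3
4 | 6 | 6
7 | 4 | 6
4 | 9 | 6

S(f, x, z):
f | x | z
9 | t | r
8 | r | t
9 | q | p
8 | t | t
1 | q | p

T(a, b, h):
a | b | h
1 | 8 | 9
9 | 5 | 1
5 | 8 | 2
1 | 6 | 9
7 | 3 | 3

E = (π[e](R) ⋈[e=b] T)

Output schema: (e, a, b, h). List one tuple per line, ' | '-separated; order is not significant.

Per-node cardinality:
  R → 5
  π[e](R) → 5
  T → 5
  (π[e](R) ⋈[e=b] T) → 3

== RESULT ==
e | a | b | h
6 | 1 | 6 | 9
8 | 1 | 8 | 9
8 | 5 | 8 | 2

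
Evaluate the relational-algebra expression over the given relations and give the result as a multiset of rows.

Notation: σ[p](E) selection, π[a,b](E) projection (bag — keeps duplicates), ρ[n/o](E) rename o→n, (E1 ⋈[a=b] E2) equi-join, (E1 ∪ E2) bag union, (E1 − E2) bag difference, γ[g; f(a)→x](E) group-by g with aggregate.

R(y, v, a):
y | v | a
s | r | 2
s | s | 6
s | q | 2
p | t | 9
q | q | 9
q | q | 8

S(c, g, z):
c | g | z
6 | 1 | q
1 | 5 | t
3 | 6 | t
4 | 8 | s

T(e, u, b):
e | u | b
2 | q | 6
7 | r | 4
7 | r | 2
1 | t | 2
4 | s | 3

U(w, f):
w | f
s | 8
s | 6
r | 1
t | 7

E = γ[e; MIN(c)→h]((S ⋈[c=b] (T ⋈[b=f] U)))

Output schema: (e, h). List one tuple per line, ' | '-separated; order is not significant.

Subexpression sizes:
  S → 4
  T → 5
  U → 4
  (T ⋈[b=f] U) → 1
  (S ⋈[c=b] (T ⋈[b=f] U)) → 1
  γ[e; MIN(c)→h]((S ⋈[c=b] (T ⋈[b=f] U))) → 1

== RESULT ==
e | h
2 | 6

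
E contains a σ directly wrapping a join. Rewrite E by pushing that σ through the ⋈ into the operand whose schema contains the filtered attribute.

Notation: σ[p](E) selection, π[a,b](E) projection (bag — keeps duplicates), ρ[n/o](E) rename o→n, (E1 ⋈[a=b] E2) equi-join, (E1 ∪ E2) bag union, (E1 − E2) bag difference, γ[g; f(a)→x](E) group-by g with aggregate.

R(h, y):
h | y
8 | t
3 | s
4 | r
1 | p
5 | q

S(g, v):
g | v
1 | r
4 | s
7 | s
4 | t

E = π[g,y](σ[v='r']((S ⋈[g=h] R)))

σ filters on v, owned by the left side.
E' = π[g,y]((σ[v='r'](S) ⋈[g=h] R))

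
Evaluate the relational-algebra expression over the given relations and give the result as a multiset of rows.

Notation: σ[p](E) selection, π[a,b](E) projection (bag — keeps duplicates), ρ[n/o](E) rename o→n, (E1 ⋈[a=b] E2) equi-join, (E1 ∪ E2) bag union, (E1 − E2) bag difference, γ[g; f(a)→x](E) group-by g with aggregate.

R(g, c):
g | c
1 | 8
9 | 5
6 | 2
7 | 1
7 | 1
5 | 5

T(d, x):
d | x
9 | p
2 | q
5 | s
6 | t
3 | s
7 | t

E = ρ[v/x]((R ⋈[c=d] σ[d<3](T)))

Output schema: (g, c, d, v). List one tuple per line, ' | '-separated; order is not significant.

Row counts bottom-up:
  R → 6
  T → 6
  σ[d<3](T) → 1
  (R ⋈[c=d] σ[d<3](T)) → 1
  ρ[v/x]((R ⋈[c=d] σ[d<3](T))) → 1

== RESULT ==
g | c | d | v
6 | 2 | 2 | q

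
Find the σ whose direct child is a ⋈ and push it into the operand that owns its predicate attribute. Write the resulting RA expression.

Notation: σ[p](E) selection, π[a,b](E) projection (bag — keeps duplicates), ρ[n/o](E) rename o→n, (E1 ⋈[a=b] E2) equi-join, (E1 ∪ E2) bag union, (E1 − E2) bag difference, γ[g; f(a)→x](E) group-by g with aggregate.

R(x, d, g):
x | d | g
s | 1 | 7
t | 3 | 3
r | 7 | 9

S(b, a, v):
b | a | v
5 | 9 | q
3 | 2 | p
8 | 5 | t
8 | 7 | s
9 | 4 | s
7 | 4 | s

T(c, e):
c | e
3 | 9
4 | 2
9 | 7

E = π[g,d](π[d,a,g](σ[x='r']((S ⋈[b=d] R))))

σ filters on x, owned by the right side.
E' = π[g,d](π[d,a,g]((S ⋈[b=d] σ[x='r'](R))))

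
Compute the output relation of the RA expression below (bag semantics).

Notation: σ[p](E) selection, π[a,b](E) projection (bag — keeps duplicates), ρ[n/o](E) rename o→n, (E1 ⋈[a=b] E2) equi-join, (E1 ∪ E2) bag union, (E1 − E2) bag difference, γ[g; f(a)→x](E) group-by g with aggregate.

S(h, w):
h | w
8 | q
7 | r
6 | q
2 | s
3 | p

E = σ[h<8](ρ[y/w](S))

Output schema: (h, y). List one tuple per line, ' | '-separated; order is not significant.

Row counts bottom-up:
  S → 5
  ρ[y/w](S) → 5
  σ[h<8](ρ[y/w](S)) → 4

== RESULT ==
h | y
2 | s
3 | p
6 | q
7 | r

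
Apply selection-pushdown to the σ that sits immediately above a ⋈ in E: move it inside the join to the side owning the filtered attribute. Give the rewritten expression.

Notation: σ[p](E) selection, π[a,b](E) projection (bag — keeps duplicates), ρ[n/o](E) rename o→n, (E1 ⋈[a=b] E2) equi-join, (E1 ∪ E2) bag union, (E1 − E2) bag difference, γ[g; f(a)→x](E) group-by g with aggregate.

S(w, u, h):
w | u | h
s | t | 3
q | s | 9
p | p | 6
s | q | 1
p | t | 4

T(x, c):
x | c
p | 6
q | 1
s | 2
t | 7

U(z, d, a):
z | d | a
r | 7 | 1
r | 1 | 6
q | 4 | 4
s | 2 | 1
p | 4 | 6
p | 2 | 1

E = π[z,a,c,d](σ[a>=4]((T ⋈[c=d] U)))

σ filters on a, owned by the right side.
E' = π[z,a,c,d]((T ⋈[c=d] σ[a>=4](U)))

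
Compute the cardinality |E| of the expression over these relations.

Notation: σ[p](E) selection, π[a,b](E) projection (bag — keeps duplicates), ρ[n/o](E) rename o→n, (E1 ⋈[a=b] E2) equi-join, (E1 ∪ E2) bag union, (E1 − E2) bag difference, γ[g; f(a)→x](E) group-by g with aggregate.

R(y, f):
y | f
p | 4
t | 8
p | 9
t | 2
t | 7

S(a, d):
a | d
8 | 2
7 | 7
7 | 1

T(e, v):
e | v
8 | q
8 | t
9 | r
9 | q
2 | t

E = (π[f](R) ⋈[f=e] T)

Row counts bottom-up:
  R → 5
  π[f](R) → 5
  T → 5
  (π[f](R) ⋈[f=e] T) → 5

|E| = 5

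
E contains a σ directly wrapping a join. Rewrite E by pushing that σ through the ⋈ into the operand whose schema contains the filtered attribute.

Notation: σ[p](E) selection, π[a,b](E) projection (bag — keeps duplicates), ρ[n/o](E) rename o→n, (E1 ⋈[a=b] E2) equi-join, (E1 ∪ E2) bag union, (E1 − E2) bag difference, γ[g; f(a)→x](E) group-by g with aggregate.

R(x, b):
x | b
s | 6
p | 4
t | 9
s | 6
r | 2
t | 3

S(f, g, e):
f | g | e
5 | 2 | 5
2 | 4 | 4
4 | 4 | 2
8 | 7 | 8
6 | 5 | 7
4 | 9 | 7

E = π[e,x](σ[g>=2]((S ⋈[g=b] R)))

σ filters on g, owned by the left side.
E' = π[e,x]((σ[g>=2](S) ⋈[g=b] R))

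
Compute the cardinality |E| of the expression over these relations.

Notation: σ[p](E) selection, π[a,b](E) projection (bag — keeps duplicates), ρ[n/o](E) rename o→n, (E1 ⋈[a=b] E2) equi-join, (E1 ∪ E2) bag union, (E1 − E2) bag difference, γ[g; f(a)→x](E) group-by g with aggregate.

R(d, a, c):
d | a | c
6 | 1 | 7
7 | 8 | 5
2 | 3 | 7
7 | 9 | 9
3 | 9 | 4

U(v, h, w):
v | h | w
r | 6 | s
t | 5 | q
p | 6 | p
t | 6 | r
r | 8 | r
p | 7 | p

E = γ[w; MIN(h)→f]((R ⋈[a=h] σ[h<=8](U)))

Subexpression sizes:
  R → 5
  U → 6
  σ[h<=8](U) → 6
  (R ⋈[a=h] σ[h<=8](U)) → 1
  γ[w; MIN(h)→f]((R ⋈[a=h] σ[h<=8](U))) → 1

|E| = 1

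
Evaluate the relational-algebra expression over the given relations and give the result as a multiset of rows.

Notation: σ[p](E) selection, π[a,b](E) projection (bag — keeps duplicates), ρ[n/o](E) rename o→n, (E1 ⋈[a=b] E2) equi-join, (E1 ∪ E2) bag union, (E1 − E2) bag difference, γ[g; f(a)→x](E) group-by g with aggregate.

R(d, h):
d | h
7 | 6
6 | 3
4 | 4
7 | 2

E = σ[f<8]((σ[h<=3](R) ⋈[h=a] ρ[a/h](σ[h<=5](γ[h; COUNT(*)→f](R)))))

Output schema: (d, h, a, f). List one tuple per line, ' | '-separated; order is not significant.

Row counts bottom-up:
  R → 4
  σ[h<=3](R) → 2
  R → 4
  γ[h; COUNT(*)→f](R) → 4
  σ[h<=5](γ[h; COUNT(*)→f](R)) → 3
  ρ[a/h](σ[h<=5](γ[h; COUNT(*)→f](R))) → 3
  (σ[h<=3](R) ⋈[h=a] ρ[a/h](σ[h<=5](γ[h; COUNT(*)→f](R)))) → 2
  σ[f<8]((σ[h<=3](R) ⋈[h=a] ρ[a/h](σ[h<=5](γ[h; COUNT(*)→f](R))))) → 2

== RESULT ==
d | h | a | f
6 | 3 | 3 | 1
7 | 2 | 2 | 1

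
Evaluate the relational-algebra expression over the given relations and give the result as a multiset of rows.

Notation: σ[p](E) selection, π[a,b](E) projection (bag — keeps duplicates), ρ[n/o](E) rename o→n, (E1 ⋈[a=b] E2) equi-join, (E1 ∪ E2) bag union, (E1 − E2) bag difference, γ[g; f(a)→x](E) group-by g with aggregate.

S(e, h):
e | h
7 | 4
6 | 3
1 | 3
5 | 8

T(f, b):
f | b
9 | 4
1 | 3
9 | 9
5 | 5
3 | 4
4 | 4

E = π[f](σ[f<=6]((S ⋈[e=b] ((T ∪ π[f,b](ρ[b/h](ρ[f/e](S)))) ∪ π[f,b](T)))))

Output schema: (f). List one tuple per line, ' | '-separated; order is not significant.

Stepwise |·|:
  S → 4
  T → 6
  S → 4
  ρ[f/e](S) → 4
  ρ[b/h](ρ[f/e](S)) → 4
  π[f,b](ρ[b/h](ρ[f/e](S))) → 4
  (T ∪ π[f,b](ρ[b/h](ρ[f/e](S)))) → 10
  T → 6
  π[f,b](T) → 6
  ((T ∪ π[f,b](ρ[b/h](ρ[f/e](S)))) ∪ π[f,b](T)) → 16
  (S ⋈[e=b] ((T ∪ π[f,b](ρ[b/h](ρ[f/e](S)))) ∪ π[f,b](T))) → 2
  σ[f<=6]((S ⋈[e=b] ((T ∪ π[f,b](ρ[b/h](ρ[f/e](S)))) ∪ π[f,b](T)))) → 2
  π[f](σ[f<=6]((S ⋈[e=b] ((T ∪ π[f,b](ρ[b/h](ρ[f/e](S)))) ∪ π[f,b](T))))) → 2

== RESULT ==
f
5
5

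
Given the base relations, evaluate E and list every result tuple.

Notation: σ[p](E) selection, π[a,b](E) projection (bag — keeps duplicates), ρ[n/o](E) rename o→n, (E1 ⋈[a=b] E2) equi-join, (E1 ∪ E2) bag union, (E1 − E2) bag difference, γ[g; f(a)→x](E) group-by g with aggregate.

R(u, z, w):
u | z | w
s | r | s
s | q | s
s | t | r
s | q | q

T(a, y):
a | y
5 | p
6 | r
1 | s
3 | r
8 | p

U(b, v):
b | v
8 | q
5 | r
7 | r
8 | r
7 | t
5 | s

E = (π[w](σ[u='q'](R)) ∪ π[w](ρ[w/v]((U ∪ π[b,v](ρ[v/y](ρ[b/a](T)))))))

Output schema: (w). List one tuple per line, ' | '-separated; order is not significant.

Stepwise |·|:
  R → 4
  σ[u='q'](R) → 0
  π[w](σ[u='q'](R)) → 0
  U → 6
  T → 5
  ρ[b/a](T) → 5
  ρ[v/y](ρ[b/a](T)) → 5
  π[b,v](ρ[v/y](ρ[b/a](T))) → 5
  (U ∪ π[b,v](ρ[v/y](ρ[b/a](T)))) → 11
  ρ[w/v]((U ∪ π[b,v](ρ[v/y](ρ[b/a](T))))) → 11
  π[w](ρ[w/v]((U ∪ π[b,v](ρ[v/y](ρ[b/a](T)))))) → 11
  (π[w](σ[u='q'](R)) ∪ π[w](ρ[w/v]((U ∪ π[b,v](ρ[v/y](ρ[b/a](T))))))) → 11

== RESULT ==
w
p
p
q
r
r
r
r
r
s
s
t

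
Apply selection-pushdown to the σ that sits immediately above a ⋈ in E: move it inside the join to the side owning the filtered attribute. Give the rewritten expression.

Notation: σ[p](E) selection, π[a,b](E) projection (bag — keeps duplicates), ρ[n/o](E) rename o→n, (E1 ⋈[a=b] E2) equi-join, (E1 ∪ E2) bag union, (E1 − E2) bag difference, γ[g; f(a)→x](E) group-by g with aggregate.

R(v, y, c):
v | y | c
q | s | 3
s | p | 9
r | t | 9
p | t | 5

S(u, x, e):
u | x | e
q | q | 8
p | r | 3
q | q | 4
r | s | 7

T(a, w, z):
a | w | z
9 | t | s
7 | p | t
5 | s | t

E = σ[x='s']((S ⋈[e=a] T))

σ filters on x, owned by the left side.
E' = (σ[x='s'](S) ⋈[e=a] T)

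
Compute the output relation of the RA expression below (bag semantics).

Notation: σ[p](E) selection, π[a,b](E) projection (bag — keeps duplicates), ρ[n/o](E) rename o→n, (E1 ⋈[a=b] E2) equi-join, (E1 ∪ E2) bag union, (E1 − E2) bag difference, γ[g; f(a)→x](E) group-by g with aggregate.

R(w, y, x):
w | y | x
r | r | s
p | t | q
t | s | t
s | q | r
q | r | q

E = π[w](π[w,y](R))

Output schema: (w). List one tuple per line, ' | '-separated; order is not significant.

Row counts bottom-up:
  R → 5
  π[w,y](R) → 5
  π[w](π[w,y](R)) → 5

== RESULT ==
w
p
q
r
s
t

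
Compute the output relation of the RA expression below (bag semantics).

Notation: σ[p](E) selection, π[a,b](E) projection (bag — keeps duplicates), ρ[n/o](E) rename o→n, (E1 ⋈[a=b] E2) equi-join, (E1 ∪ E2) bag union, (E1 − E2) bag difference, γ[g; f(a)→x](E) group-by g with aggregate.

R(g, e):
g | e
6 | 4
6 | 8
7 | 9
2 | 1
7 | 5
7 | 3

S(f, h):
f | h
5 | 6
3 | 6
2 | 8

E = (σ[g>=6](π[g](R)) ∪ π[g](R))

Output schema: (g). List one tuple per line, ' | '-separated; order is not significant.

Per-node cardinality:
  R → 6
  π[g](R) → 6
  σ[g>=6](π[g](R)) → 5
  R → 6
  π[g](R) → 6
  (σ[g>=6](π[g](R)) ∪ π[g](R)) → 11

== RESULT ==
g
2
6
6
6
6
7
7
7
7
7
7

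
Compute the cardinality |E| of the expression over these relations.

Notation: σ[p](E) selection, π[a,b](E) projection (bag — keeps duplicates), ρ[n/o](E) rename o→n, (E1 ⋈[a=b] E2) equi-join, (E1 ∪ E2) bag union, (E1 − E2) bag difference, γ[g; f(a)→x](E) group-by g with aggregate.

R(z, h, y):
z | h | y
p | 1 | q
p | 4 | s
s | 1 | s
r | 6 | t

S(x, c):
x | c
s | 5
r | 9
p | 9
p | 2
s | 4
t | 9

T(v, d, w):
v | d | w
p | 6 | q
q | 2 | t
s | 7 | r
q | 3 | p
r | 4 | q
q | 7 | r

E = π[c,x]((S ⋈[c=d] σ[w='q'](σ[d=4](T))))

Per-node cardinality:
  S → 6
  T → 6
  σ[d=4](T) → 1
  σ[w='q'](σ[d=4](T)) → 1
  (S ⋈[c=d] σ[w='q'](σ[d=4](T))) → 1
  π[c,x]((S ⋈[c=d] σ[w='q'](σ[d=4](T)))) → 1

|E| = 1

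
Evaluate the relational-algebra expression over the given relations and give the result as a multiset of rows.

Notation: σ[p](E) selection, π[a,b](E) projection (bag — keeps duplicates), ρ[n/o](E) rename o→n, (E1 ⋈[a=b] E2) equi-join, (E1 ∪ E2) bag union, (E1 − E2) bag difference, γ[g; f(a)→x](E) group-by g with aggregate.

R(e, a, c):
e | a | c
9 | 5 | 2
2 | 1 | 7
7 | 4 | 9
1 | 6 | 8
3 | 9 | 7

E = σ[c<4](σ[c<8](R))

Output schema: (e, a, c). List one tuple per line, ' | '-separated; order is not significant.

Subexpression sizes:
  R → 5
  σ[c<8](R) → 3
  σ[c<4](σ[c<8](R)) → 1

== RESULT ==
e | a | c
9 | 5 | 2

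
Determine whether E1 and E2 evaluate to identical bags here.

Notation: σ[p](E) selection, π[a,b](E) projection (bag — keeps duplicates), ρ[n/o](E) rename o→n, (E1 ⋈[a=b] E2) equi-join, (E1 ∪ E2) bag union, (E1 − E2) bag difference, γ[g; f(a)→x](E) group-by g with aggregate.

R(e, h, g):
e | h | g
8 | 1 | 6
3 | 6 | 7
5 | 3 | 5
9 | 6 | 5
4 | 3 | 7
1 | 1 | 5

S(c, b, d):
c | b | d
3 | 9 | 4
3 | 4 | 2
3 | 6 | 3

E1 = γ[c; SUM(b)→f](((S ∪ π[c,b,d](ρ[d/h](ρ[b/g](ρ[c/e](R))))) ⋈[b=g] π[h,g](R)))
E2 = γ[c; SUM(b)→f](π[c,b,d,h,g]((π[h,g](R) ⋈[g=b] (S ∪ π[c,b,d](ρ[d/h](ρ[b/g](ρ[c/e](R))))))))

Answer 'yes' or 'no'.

E1 row counts bottom-up:
  S → 3
  R → 6
  ρ[c/e](R) → 6
  ρ[b/g](ρ[c/e](R)) → 6
  ρ[d/h](ρ[b/g](ρ[c/e](R))) → 6
  π[c,b,d](ρ[d/h](ρ[b/g](ρ[c/e](R)))) → 6
  (S ∪ π[c,b,d](ρ[d/h](ρ[b/g](ρ[c/e](R))))) → 9
  R → 6
  π[h,g](R) → 6
  ((S ∪ π[c,b,d](ρ[d/h](ρ[b/g](ρ[c/e](R))))) ⋈[b=g] π[h,g](R)) → 15
  γ[c; SUM(b)→f](((S ∪ π[c,b,d](ρ[d/h](ρ[b/g](ρ[c/e](R))))) ⋈[b=g] π[h,g](R))) → 6
E2 row counts bottom-up:
  R → 6
  π[h,g](R) → 6
  S → 3
  R → 6
  ρ[c/e](R) → 6
  ρ[b/g](ρ[c/e](R)) → 6
  ρ[d/h](ρ[b/g](ρ[c/e](R))) → 6
  π[c,b,d](ρ[d/h](ρ[b/g](ρ[c/e](R)))) → 6
  (S ∪ π[c,b,d](ρ[d/h](ρ[b/g](ρ[c/e](R))))) → 9
  (π[h,g](R) ⋈[g=b] (S ∪ π[c,b,d](ρ[d/h](ρ[b/g](ρ[c/e](R)))))) → 15
  π[c,b,d,h,g]((π[h,g](R) ⋈[g=b] (S ∪ π[c,b,d](ρ[d/h](ρ[b/g](ρ[c/e](R))))))) → 15
  γ[c; SUM(b)→f](π[c,b,d,h,g]((π[h,g](R) ⋈[g=b] (S ∪ π[c,b,d](ρ[d/h](ρ[b/g](ρ[c/e](R)))))))) → 6

E1 and E2 produce the same multiset:
c | f
1 | 15
3 | 20
4 | 14
5 | 15
8 | 6
9 | 15

yes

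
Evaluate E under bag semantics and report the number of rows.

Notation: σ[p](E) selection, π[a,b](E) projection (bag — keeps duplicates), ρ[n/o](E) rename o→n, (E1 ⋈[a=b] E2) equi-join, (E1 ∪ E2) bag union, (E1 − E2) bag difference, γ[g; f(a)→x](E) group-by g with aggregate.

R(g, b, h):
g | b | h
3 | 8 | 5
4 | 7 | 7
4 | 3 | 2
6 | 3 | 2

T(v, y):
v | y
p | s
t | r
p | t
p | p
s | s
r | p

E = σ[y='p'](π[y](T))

Per-node cardinality:
  T → 6
  π[y](T) → 6
  σ[y='p'](π[y](T)) → 2

|E| = 2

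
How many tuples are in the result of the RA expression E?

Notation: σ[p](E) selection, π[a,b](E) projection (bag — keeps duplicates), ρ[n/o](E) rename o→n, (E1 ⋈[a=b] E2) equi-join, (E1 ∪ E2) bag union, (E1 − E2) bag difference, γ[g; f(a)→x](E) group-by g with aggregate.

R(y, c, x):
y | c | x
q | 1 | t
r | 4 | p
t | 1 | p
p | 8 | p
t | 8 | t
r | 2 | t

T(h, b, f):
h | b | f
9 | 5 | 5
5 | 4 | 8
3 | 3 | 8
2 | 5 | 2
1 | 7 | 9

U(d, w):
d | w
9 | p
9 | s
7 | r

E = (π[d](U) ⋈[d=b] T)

Per-node cardinality:
  U → 3
  π[d](U) → 3
  T → 5
  (π[d](U) ⋈[d=b] T) → 1

|E| = 1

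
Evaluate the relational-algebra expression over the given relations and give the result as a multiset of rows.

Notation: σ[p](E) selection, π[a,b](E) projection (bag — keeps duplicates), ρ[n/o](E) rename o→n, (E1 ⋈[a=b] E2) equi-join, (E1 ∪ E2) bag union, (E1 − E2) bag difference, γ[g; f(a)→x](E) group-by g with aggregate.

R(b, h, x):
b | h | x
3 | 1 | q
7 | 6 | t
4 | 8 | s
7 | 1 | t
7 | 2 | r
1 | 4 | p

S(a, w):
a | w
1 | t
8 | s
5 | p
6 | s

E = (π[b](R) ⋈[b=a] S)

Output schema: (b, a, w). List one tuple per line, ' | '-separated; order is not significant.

Per-node cardinality:
  R → 6
  π[b](R) → 6
  S → 4
  (π[b](R) ⋈[b=a] S) → 1

== RESULT ==
b | a | w
1 | 1 | t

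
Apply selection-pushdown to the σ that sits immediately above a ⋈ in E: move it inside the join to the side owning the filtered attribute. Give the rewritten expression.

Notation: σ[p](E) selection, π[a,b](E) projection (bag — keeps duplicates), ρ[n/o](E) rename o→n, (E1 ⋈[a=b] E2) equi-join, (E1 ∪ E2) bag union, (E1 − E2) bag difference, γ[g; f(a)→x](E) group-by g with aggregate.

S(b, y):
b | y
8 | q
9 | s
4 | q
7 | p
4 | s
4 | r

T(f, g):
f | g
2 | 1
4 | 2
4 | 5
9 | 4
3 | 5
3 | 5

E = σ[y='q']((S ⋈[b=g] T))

σ filters on y, owned by the left side.
E' = (σ[y='q'](S) ⋈[b=g] T)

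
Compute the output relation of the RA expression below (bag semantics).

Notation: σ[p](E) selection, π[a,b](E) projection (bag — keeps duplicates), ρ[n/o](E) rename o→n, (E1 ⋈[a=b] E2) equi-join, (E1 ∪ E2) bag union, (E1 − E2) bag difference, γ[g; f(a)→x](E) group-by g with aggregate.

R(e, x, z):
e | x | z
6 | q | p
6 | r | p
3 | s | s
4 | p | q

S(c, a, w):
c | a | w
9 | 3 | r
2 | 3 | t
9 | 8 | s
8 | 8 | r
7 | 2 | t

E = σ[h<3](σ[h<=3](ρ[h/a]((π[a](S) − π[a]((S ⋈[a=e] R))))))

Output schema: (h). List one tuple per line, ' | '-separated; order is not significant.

Row counts bottom-up:
  S → 5
  π[a](S) → 5
  S → 5
  R → 4
  (S ⋈[a=e] R) → 2
  π[a]((S ⋈[a=e] R)) → 2
  (π[a](S) − π[a]((S ⋈[a=e] R))) → 3
  ρ[h/a]((π[a](S) − π[a]((S ⋈[a=e] R)))) → 3
  σ[h<=3](ρ[h/a]((π[a](S) − π[a]((S ⋈[a=e] R))))) → 1
  σ[h<3](σ[h<=3](ρ[h/a]((π[a](S) − π[a]((S ⋈[a=e] R)))))) → 1

== RESULT ==
h
2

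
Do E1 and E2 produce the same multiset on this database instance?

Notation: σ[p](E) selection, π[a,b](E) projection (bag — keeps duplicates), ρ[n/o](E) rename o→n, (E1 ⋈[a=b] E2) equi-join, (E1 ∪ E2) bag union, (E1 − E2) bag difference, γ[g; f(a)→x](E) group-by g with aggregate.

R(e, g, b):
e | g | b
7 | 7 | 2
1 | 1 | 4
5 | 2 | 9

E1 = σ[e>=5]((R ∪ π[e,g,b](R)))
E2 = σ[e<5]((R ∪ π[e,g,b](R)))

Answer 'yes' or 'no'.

E1 subexpression sizes:
  R → 3
  R → 3
  π[e,g,b](R) → 3
  (R ∪ π[e,g,b](R)) → 6
  σ[e>=5]((R ∪ π[e,g,b](R))) → 4
E2 subexpression sizes:
  R → 3
  R → 3
  π[e,g,b](R) → 3
  (R ∪ π[e,g,b](R)) → 6
  σ[e<5]((R ∪ π[e,g,b](R))) → 2

E1 result:
e | g | b
5 | 2 | 9
5 | 2 | 9
7 | 7 | 2
7 | 7 | 2
E2 result:
e | g | b
1 | 1 | 4
1 | 1 | 4
Witness: (1, 1, 4) appears 0× in E1 but 2× in E2.

no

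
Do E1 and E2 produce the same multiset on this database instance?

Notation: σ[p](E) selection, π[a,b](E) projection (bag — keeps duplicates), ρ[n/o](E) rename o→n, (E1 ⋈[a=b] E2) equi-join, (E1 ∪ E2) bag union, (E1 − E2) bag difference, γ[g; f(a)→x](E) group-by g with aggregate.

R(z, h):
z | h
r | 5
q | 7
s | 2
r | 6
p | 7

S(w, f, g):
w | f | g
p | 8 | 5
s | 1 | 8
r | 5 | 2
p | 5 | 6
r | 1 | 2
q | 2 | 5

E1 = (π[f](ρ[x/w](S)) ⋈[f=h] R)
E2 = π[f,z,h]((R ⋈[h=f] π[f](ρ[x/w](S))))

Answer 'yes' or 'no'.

E1 stepwise |·|:
  S → 6
  ρ[x/w](S) → 6
  π[f](ρ[x/w](S)) → 6
  R → 5
  (π[f](ρ[x/w](S)) ⋈[f=h] R) → 3
E2 stepwise |·|:
  R → 5
  S → 6
  ρ[x/w](S) → 6
  π[f](ρ[x/w](S)) → 6
  (R ⋈[h=f] π[f](ρ[x/w](S))) → 3
  π[f,z,h]((R ⋈[h=f] π[f](ρ[x/w](S)))) → 3

E1 and E2 produce the same multiset:
f | z | h
2 | s | 2
5 | r | 5
5 | r | 5

yes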